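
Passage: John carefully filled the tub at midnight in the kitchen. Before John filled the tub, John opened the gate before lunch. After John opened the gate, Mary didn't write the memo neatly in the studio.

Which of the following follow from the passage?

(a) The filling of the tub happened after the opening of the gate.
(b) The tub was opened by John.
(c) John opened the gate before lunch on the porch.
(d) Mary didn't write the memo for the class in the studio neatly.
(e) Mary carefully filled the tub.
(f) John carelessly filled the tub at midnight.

(a) Entailed — the narrative places the opening before the filling.
(b) Not entailed — John opened the gate, not the tub; the tub belongs to the filling event.
(c) Not entailed — 'on the porch' adds information not in the original event.
(d) Entailed — under negation, adding a further restriction is entailed: if no such writing event occurred, none occurred for the class either.
(e) Not entailed — the passage has John filling the tub, not Mary.
(f) Not entailed — 'carelessly' adds a manner not in (and inconsistent with) the original.

(a), (d)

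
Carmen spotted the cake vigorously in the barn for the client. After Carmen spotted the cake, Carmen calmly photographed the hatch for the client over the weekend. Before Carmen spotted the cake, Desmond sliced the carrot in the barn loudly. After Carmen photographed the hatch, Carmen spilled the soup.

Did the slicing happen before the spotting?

The narrative orders the slicing before the spotting.

yes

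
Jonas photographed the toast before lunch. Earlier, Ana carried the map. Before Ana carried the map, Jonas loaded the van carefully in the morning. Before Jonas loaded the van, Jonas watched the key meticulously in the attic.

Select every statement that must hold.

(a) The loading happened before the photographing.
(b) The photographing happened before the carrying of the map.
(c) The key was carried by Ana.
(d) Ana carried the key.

(a) Entailed — the narrative places the loading before the photographing.
(b) Not entailed — the narrative places the carrying before the photographing, not after.
(c) Not entailed — Ana carried the map, not the key; the key belongs to the watching event.
(d) Not entailed — Ana carried the map, not the key; the key belongs to the watching event.

(a)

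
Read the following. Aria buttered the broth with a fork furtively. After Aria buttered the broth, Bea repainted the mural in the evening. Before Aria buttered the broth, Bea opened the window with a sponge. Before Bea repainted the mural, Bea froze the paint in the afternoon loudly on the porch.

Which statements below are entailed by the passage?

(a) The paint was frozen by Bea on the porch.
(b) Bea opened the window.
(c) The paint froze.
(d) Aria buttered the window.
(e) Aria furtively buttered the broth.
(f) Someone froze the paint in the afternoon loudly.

(a), (b), (c), (e), (f)

(a) Entailed — this follows by dropping conjuncts from the freezing event's description.
(b) Entailed — this follows by dropping conjuncts from the opening event's description.
(c) Entailed — 'Bea froze the paint' is causative; it entails the inchoative 'the paint froze'.
(d) Not entailed — Aria buttered the broth, not the window; the window belongs to the opening event.
(e) Entailed — this follows by dropping conjuncts from the buttering event's description.
(f) Entailed — the original entails any weakening of itself; this just drops 'on the porch' and generalizes the agent.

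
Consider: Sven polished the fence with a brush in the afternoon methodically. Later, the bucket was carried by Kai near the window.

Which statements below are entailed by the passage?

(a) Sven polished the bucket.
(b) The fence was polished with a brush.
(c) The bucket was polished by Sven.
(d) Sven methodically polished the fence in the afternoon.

(b), (d)

(a) Not entailed — Sven polished the fence, not the bucket; the bucket belongs to the carrying event.
(b) Entailed — dropping 'in the afternoon', 'methodically' and generalizing the agent leaves a sub-description the original still satisfies.
(c) Not entailed — Sven polished the fence, not the bucket; the bucket belongs to the carrying event.
(d) Entailed — the original entails any weakening of itself; this just drops 'with a brush'.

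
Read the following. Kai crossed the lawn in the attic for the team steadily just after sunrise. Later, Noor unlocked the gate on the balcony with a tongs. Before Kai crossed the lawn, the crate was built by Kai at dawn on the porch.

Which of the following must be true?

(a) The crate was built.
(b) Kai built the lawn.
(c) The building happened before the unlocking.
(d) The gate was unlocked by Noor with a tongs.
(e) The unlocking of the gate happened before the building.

(a), (c), (d)

(a) Entailed — every conjunct here is already in the original building event.
(b) Not entailed — Kai built the crate, not the lawn; the lawn belongs to the crossing event.
(c) Entailed — the narrative places the building before the unlocking.
(d) Entailed — this follows by dropping conjuncts from the unlocking event's description.
(e) Not entailed — the narrative places the building before the unlocking, not after.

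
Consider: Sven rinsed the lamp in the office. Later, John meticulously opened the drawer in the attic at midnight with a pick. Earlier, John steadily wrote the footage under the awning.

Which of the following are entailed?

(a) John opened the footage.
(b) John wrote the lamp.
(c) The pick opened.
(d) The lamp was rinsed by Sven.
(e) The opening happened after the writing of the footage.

(d), (e)

(a) Not entailed — John opened the drawer, not the footage; the footage belongs to the writing event.
(b) Not entailed — John wrote the footage, not the lamp; the lamp belongs to the rinsing event.
(c) Not entailed — the drawer is what opened, not the pick.
(d) Entailed — every conjunct here is already in the original rinsing event.
(e) Entailed — the narrative places the writing before the opening.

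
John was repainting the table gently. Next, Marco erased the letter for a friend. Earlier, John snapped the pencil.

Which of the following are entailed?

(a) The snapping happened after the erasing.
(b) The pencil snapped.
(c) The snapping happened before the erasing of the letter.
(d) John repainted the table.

(b), (c)

(a) Not entailed — the narrative places the snapping before the erasing, not after.
(b) Entailed — 'John snapped the pencil' is causative; it entails the inchoative 'the pencil snapped'.
(c) Entailed — the narrative places the snapping before the erasing.
(d) Not entailed — 'was repainting' is progressive on an accomplishment; it does not entail the completed 'repainted'.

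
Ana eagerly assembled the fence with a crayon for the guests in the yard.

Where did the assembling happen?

'in the yard' marks the location of the assembling event.

in the yard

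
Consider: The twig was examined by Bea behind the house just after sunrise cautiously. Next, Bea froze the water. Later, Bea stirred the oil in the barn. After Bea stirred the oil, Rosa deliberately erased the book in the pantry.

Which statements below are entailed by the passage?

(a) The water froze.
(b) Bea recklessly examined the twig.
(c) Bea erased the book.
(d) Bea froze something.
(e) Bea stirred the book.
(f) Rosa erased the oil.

(a) Entailed — 'Bea froze the water' is causative; it entails the inchoative 'the water froze'.
(b) Not entailed — 'recklessly' adds a manner not in (and inconsistent with) the original.
(c) Not entailed — the passage has Rosa erasing the book, not Bea.
(d) Entailed — every conjunct here is already in the original freezing event.
(e) Not entailed — Bea stirred the oil, not the book; the book belongs to the erasing event.
(f) Not entailed — Rosa erased the book, not the oil; the oil belongs to the stirring event.

(a), (d)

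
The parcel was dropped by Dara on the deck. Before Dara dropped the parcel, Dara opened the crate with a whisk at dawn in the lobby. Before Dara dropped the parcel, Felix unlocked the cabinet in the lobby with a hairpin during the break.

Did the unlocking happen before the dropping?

yes

The narrative orders the unlocking before the dropping.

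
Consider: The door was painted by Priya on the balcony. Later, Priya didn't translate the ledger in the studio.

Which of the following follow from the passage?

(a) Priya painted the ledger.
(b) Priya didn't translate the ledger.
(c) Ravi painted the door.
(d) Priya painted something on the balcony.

(a) Not entailed — Priya painted the door, not the ledger; the ledger belongs to the translating event.
(b) Not entailed — dropping 'in the studio' under negation is not valid — the original leaves open that Priya translated the ledger some other way.
(c) Not entailed — the passage has Priya painting the door, not Ravi.
(d) Entailed — every conjunct here is already in the original painting event.

(d)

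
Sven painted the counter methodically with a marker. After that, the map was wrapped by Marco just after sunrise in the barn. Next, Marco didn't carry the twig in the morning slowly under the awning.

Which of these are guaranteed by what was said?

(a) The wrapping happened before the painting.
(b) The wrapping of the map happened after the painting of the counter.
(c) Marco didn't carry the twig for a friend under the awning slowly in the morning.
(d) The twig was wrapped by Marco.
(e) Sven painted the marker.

(a) Not entailed — the narrative places the painting before the wrapping, not after.
(b) Entailed — the narrative places the painting before the wrapping.
(c) Entailed — under negation, adding a further restriction is entailed: if no such carrying event occurred, none occurred for a friend either.
(d) Not entailed — Marco wrapped the map, not the twig; the twig belongs to the carrying event.
(e) Not entailed — the marker is the instrument, not what was painted.

(b), (c)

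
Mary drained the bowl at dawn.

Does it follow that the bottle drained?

Nothing is said about any bottle; only the bowl is affected.

no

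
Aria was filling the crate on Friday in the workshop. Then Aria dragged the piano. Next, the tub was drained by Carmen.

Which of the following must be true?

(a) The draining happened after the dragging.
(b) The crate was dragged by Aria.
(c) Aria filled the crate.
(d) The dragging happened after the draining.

(a) Entailed — the narrative places the dragging before the draining.
(b) Not entailed — Aria dragged the piano, not the crate; the crate belongs to the filling event.
(c) Not entailed — 'was filling' is progressive on an accomplishment; it does not entail the completed 'filled'.
(d) Not entailed — the narrative places the dragging before the draining, not after.

(a)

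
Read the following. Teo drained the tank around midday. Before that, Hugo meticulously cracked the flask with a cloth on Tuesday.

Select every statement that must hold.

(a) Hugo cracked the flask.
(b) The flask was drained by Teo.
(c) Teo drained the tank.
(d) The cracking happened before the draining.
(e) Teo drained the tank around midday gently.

(a), (c), (d)

(a) Entailed — dropping 'with a cloth', 'on Tuesday', 'meticulously' leaves a sub-description the original still satisfies.
(b) Not entailed — Teo drained the tank, not the flask; the flask belongs to the cracking event.
(c) Entailed — dropping 'around midday' leaves a sub-description the original still satisfies.
(d) Entailed — the narrative places the cracking before the draining.
(e) Not entailed — 'gently' adds information not in the original event.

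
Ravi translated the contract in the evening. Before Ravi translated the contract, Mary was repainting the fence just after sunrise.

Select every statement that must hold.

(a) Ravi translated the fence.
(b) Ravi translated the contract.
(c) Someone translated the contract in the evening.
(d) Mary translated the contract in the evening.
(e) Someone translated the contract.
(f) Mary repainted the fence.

(b), (c), (e)

(a) Not entailed — Ravi translated the contract, not the fence; the fence belongs to the repainting event.
(b) Entailed — the original entails any weakening of itself; this just drops 'in the evening'.
(c) Entailed — generalizing the agent leaves a sub-description the original still satisfies.
(d) Not entailed — the passage has Ravi translating the contract, not Mary.
(e) Entailed — the original entails any weakening of itself; this just drops 'in the evening' and generalizes the agent.
(f) Not entailed — 'was repainting' is progressive on an accomplishment; it does not entail the completed 'repainted'.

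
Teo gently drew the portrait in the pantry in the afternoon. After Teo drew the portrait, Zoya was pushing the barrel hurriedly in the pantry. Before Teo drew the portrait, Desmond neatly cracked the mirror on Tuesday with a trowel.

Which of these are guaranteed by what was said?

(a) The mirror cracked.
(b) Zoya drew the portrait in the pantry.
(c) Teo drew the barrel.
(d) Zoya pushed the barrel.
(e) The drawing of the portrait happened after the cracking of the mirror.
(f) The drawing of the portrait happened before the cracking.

(a) Entailed — 'Desmond cracked the mirror' is causative; it entails the inchoative 'the mirror cracked'.
(b) Not entailed — the passage has Teo drawing the portrait, not Zoya.
(c) Not entailed — Teo drew the portrait, not the barrel; the barrel belongs to the pushing event.
(d) Entailed — 'push' is an activity; 'was pushing' entails that some pushing happened, so 'pushed' holds.
(e) Entailed — the narrative places the cracking before the drawing.
(f) Not entailed — the narrative places the cracking before the drawing, not after.

(a), (d), (e)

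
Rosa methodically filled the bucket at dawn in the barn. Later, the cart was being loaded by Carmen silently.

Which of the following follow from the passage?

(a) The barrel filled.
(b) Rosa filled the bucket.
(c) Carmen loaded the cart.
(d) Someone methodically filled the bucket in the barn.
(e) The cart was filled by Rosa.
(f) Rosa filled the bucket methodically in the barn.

(b), (d), (f)

(a) Not entailed — the bucket is what filled, not the barrel.
(b) Entailed — the original entails any weakening of itself; this just drops 'at dawn', 'methodically', 'in the barn'.
(c) Not entailed — 'was loading' is progressive on an accomplishment; it does not entail the completed 'loaded'.
(d) Entailed — this follows by dropping conjuncts from the filling event's description.
(e) Not entailed — Rosa filled the bucket, not the cart; the cart belongs to the loading event.
(f) Entailed — the original entails any weakening of itself; this just drops 'at dawn'.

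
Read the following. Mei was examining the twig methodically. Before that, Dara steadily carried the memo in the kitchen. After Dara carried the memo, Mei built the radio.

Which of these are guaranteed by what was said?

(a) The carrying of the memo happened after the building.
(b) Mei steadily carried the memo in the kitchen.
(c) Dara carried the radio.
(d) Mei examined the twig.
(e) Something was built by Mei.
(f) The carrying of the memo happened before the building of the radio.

(a) Not entailed — the narrative places the carrying before the building, not after.
(b) Not entailed — the passage has Dara carrying the memo, not Mei.
(c) Not entailed — Dara carried the memo, not the radio; the radio belongs to the building event.
(d) Entailed — 'examine' is an activity; 'was examining' entails that some examining happened, so 'examined' holds.
(e) Entailed — this follows by dropping conjuncts from the building event's description.
(f) Entailed — the narrative places the carrying before the building.

(d), (e), (f)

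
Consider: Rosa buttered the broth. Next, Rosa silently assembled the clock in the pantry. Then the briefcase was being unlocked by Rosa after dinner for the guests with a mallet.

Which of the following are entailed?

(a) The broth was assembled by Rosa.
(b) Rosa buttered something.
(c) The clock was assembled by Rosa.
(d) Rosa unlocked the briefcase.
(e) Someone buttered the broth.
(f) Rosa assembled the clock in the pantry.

(b), (c), (e), (f)

(a) Not entailed — Rosa assembled the clock, not the broth; the broth belongs to the buttering event.
(b) Entailed — this follows by dropping conjuncts from the buttering event's description.
(c) Entailed — the original entails any weakening of itself; this just drops 'in the pantry', 'silently'.
(d) Not entailed — 'was unlocking' is progressive on an accomplishment; it does not entail the completed 'unlocked'.
(e) Entailed — generalizing the agent leaves a sub-description the original still satisfies.
(f) Entailed — every conjunct here is already in the original assembling event.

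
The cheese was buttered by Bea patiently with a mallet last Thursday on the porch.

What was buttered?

'the cheese' marks the patient of the buttering event.

the cheese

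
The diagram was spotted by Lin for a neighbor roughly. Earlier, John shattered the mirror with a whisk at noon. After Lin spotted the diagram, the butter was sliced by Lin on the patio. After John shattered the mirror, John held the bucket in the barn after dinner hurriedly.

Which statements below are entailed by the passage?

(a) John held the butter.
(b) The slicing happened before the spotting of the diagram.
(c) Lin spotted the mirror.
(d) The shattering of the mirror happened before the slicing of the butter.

(d)

(a) Not entailed — John held the bucket, not the butter; the butter belongs to the slicing event.
(b) Not entailed — the narrative places the spotting before the slicing, not after.
(c) Not entailed — Lin spotted the diagram, not the mirror; the mirror belongs to the shattering event.
(d) Entailed — the narrative places the shattering before the slicing.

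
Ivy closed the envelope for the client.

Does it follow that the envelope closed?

yes

'Ivy closed the envelope' is the causative; it entails the inchoative 'the envelope closed'.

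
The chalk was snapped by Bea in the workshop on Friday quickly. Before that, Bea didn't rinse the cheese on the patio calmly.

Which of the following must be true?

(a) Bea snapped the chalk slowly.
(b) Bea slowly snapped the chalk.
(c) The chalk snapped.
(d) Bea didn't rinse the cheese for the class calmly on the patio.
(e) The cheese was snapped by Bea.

(a) Not entailed — 'slowly' adds a manner not in (and inconsistent with) the original.
(b) Not entailed — 'slowly' adds a manner not in (and inconsistent with) the original.
(c) Entailed — 'Bea snapped the chalk' is causative; it entails the inchoative 'the chalk snapped'.
(d) Entailed — under negation, adding a further restriction is entailed: if no such rinsing event occurred, none occurred for the class either.
(e) Not entailed — Bea snapped the chalk, not the cheese; the cheese belongs to the rinsing event.

(c), (d)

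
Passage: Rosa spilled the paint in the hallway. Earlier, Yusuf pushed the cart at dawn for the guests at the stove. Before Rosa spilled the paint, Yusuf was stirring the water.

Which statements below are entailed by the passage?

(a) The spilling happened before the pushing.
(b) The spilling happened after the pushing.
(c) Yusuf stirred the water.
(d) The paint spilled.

(b), (c), (d)

(a) Not entailed — the narrative places the pushing before the spilling, not after.
(b) Entailed — the narrative places the pushing before the spilling.
(c) Entailed — 'stir' is an activity; 'was stirring' entails that some stirring happened, so 'stirred' holds.
(d) Entailed — 'Rosa spilled the paint' is causative; it entails the inchoative 'the paint spilled'.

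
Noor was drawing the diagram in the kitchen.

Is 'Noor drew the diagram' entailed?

'was drawing' is progressive; for an accomplishment like 'draw the diagram', it doesn't entail completion.

no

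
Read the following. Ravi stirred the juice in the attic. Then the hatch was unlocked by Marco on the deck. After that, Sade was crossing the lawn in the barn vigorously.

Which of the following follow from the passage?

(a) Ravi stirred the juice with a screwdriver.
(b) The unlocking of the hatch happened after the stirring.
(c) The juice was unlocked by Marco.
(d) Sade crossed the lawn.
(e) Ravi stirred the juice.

(b), (e)

(a) Not entailed — 'with a screwdriver' adds information not in the original event.
(b) Entailed — the narrative places the stirring before the unlocking.
(c) Not entailed — Marco unlocked the hatch, not the juice; the juice belongs to the stirring event.
(d) Not entailed — 'was crossing' is progressive on an accomplishment; it does not entail the completed 'crossed'.
(e) Entailed — dropping 'in the attic' leaves a sub-description the original still satisfies.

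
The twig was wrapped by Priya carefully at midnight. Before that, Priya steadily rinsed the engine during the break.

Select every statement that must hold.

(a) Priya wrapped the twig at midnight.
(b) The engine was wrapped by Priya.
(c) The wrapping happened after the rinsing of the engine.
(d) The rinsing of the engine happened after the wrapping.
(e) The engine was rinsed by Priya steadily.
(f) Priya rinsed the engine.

(a), (c), (e), (f)

(a) Entailed — this follows by dropping conjuncts from the wrapping event's description.
(b) Not entailed — Priya wrapped the twig, not the engine; the engine belongs to the rinsing event.
(c) Entailed — the narrative places the rinsing before the wrapping.
(d) Not entailed — the narrative places the rinsing before the wrapping, not after.
(e) Entailed — this follows by dropping conjuncts from the rinsing event's description.
(f) Entailed — every conjunct here is already in the original rinsing event.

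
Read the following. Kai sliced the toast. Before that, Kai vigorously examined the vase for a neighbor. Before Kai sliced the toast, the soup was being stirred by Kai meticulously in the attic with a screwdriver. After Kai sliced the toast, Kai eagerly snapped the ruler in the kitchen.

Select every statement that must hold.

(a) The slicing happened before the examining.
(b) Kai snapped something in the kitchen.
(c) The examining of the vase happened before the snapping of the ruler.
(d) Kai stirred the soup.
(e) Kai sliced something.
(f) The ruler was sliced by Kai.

(b), (c), (d), (e)

(a) Not entailed — the narrative places the examining before the slicing, not after.
(b) Entailed — every conjunct here is already in the original snapping event.
(c) Entailed — the narrative places the examining before the snapping.
(d) Entailed — 'stir' is an activity; 'was stirring' entails that some stirring happened, so 'stirred' holds.
(e) Entailed — the original entails any weakening of itself; this just generalizes the patient.
(f) Not entailed — Kai sliced the toast, not the ruler; the ruler belongs to the snapping event.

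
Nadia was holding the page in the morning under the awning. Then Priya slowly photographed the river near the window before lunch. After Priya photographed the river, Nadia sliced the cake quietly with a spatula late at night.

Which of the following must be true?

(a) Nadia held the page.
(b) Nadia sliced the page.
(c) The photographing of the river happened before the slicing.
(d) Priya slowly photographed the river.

(a), (c), (d)

(a) Entailed — 'hold' is an activity; 'was holding' entails that some holding happened, so 'held' holds.
(b) Not entailed — Nadia sliced the cake, not the page; the page belongs to the holding event.
(c) Entailed — the narrative places the photographing before the slicing.
(d) Entailed — the original entails any weakening of itself; this just drops 'near the window', 'before lunch'.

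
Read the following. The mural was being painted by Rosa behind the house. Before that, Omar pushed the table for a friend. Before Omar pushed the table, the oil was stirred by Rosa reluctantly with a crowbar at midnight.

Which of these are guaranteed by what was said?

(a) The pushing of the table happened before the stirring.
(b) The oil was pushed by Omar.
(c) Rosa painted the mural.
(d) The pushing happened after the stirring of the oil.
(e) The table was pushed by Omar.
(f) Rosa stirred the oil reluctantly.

(a) Not entailed — the narrative places the stirring before the pushing, not after.
(b) Not entailed — Omar pushed the table, not the oil; the oil belongs to the stirring event.
(c) Not entailed — 'was painting' is progressive on an accomplishment; it does not entail the completed 'painted'.
(d) Entailed — the narrative places the stirring before the pushing.
(e) Entailed — dropping 'for a friend' leaves a sub-description the original still satisfies.
(f) Entailed — the original entails any weakening of itself; this just drops 'with a crowbar', 'at midnight'.

(d), (e), (f)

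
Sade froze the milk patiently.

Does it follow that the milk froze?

yes

'Sade froze the milk' is the causative; it entails the inchoative 'the milk froze'.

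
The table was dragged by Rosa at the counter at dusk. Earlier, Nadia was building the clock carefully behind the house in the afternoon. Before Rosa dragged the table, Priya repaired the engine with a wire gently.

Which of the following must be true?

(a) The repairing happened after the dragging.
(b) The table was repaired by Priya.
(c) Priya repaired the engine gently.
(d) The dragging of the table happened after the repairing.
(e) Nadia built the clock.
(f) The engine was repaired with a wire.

(a) Not entailed — the narrative places the repairing before the dragging, not after.
(b) Not entailed — Priya repaired the engine, not the table; the table belongs to the dragging event.
(c) Entailed — the original entails any weakening of itself; this just drops 'with a wire'.
(d) Entailed — the narrative places the repairing before the dragging.
(e) Not entailed — 'was building' is progressive on an accomplishment; it does not entail the completed 'built'.
(f) Entailed — the original entails any weakening of itself; this just drops 'gently' and generalizes the agent.

(c), (d), (f)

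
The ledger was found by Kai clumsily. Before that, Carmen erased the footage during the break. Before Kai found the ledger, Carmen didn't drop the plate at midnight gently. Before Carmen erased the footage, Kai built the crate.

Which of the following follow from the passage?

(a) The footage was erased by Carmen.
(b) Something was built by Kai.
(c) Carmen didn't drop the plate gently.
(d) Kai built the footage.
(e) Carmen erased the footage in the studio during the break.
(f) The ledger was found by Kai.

(a) Entailed — dropping 'during the break' leaves a sub-description the original still satisfies.
(b) Entailed — generalizing the patient leaves a sub-description the original still satisfies.
(c) Not entailed — dropping 'at midnight' under negation is not valid — the original leaves open that Carmen dropped the plate some other way.
(d) Not entailed — Kai built the crate, not the footage; the footage belongs to the erasing event.
(e) Not entailed — 'in the studio' adds information not in the original event.
(f) Entailed — this follows by dropping conjuncts from the finding event's description.

(a), (b), (f)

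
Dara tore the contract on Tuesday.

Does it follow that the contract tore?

yes

'Dara tore the contract' is the causative; it entails the inchoative 'the contract tore'.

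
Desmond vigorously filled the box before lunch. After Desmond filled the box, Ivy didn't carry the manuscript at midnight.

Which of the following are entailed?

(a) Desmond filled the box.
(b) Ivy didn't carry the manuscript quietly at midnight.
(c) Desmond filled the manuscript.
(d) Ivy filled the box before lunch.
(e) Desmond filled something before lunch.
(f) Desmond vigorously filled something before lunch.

(a) Entailed — dropping 'before lunch', 'vigorously' leaves a sub-description the original still satisfies.
(b) Entailed — under negation, adding a further restriction is entailed: if no such carrying event occurred, none occurred quietly either.
(c) Not entailed — Desmond filled the box, not the manuscript; the manuscript belongs to the carrying event.
(d) Not entailed — the passage has Desmond filling the box, not Ivy.
(e) Entailed — every conjunct here is already in the original filling event.
(f) Entailed — every conjunct here is already in the original filling event.

(a), (b), (e), (f)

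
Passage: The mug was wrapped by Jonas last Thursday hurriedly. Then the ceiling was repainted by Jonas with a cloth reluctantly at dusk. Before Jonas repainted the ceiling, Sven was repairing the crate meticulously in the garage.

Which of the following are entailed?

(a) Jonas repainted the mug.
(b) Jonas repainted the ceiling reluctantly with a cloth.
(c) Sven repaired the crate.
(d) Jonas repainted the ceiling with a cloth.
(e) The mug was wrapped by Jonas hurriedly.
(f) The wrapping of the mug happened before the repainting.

(a) Not entailed — Jonas repainted the ceiling, not the mug; the mug belongs to the wrapping event.
(b) Entailed — dropping 'at dusk' leaves a sub-description the original still satisfies.
(c) Not entailed — 'was repairing' is progressive on an accomplishment; it does not entail the completed 'repaired'.
(d) Entailed — dropping 'reluctantly', 'at dusk' leaves a sub-description the original still satisfies.
(e) Entailed — the original entails any weakening of itself; this just drops 'last Thursday'.
(f) Entailed — the narrative places the wrapping before the repainting.

(b), (d), (e), (f)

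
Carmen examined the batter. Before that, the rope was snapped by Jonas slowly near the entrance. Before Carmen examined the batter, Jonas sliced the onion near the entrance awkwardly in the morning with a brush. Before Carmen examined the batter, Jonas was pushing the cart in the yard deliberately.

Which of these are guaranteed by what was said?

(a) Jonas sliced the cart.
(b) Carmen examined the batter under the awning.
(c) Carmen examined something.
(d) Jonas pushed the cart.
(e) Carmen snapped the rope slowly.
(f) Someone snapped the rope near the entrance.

(a) Not entailed — Jonas sliced the onion, not the cart; the cart belongs to the pushing event.
(b) Not entailed — 'under the awning' adds information not in the original event.
(c) Entailed — generalizing the patient leaves a sub-description the original still satisfies.
(d) Entailed — 'push' is an activity; 'was pushing' entails that some pushing happened, so 'pushed' holds.
(e) Not entailed — the passage has Jonas snapping the rope, not Carmen.
(f) Entailed — the original entails any weakening of itself; this just drops 'slowly' and generalizes the agent.

(c), (d), (f)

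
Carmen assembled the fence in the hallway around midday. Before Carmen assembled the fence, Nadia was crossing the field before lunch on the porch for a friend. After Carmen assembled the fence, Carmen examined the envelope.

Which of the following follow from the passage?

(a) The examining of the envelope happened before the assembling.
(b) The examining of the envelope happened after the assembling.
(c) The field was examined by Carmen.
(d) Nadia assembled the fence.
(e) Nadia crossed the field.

(a) Not entailed — the narrative places the assembling before the examining, not after.
(b) Entailed — the narrative places the assembling before the examining.
(c) Not entailed — Carmen examined the envelope, not the field; the field belongs to the crossing event.
(d) Not entailed — the passage has Carmen assembling the fence, not Nadia.
(e) Not entailed — 'was crossing' is progressive on an accomplishment; it does not entail the completed 'crossed'.

(b)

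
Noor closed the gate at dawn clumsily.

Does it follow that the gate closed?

yes

'Noor closed the gate' is the causative; it entails the inchoative 'the gate closed'.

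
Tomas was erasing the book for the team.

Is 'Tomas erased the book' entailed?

no

'was erasing' is progressive; for an accomplishment like 'erase the book', it doesn't entail completion.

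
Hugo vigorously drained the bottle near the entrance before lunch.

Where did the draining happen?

near the entrance

'near the entrance' marks the location of the draining event.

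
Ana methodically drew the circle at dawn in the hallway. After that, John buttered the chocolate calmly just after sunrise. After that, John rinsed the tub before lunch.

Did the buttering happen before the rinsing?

The narrative orders the buttering before the rinsing.

yes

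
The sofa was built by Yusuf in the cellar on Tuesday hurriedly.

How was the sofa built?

'hurriedly' marks the manner of the building event.

hurriedly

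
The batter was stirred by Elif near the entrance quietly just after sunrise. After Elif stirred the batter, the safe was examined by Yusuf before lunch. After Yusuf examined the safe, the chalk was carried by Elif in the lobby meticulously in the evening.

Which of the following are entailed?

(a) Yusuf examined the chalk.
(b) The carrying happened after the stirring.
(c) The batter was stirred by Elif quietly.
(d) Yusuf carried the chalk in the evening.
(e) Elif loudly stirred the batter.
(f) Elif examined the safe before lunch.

(a) Not entailed — Yusuf examined the safe, not the chalk; the chalk belongs to the carrying event.
(b) Entailed — the narrative places the stirring before the carrying.
(c) Entailed — every conjunct here is already in the original stirring event.
(d) Not entailed — the passage has Elif carrying the chalk, not Yusuf.
(e) Not entailed — 'loudly' adds a manner not in (and inconsistent with) the original.
(f) Not entailed — the passage has Yusuf examining the safe, not Elif.

(b), (c)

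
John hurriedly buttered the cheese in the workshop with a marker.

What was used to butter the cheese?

'with a marker' marks the instrument of the buttering event.

a marker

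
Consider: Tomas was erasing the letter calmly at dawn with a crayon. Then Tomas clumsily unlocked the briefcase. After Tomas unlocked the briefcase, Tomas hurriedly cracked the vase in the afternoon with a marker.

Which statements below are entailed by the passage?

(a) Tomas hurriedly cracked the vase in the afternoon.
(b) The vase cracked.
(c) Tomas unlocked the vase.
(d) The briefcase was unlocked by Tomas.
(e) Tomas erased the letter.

(a) Entailed — this follows by dropping conjuncts from the cracking event's description.
(b) Entailed — 'Tomas cracked the vase' is causative; it entails the inchoative 'the vase cracked'.
(c) Not entailed — Tomas unlocked the briefcase, not the vase; the vase belongs to the cracking event.
(d) Entailed — the original entails any weakening of itself; this just drops 'clumsily'.
(e) Not entailed — 'was erasing' is progressive on an accomplishment; it does not entail the completed 'erased'.

(a), (b), (d)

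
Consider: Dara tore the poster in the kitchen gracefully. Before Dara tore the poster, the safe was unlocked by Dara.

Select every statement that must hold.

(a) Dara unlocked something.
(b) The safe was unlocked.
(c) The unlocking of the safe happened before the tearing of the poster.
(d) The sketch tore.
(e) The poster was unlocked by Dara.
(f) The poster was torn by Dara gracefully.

(a) Entailed — the original entails any weakening of itself; this just generalizes the patient.
(b) Entailed — the original entails any weakening of itself; this just generalizes the agent.
(c) Entailed — the narrative places the unlocking before the tearing.
(d) Not entailed — the poster is what tore, not the sketch.
(e) Not entailed — Dara unlocked the safe, not the poster; the poster belongs to the tearing event.
(f) Entailed — the original entails any weakening of itself; this just drops 'in the kitchen'.

(a), (b), (c), (f)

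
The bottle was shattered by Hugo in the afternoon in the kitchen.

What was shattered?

the bottle

'the bottle' marks the patient of the shattering event.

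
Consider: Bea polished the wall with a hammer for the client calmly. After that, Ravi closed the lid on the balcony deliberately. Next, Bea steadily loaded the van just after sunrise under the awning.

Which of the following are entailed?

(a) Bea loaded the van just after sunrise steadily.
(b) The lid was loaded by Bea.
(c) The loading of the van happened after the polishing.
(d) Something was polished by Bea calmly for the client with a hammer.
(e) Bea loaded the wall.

(a) Entailed — dropping 'under the awning' leaves a sub-description the original still satisfies.
(b) Not entailed — Bea loaded the van, not the lid; the lid belongs to the closing event.
(c) Entailed — the narrative places the polishing before the loading.
(d) Entailed — the original entails any weakening of itself; this just generalizes the patient.
(e) Not entailed — Bea loaded the van, not the wall; the wall belongs to the polishing event.

(a), (c), (d)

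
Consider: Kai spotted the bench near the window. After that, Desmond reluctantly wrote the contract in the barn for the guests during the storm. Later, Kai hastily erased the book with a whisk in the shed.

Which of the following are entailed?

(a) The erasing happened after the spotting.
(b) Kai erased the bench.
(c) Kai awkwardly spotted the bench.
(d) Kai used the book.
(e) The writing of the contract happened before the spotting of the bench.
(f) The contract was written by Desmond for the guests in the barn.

(a) Entailed — the narrative places the spotting before the erasing.
(b) Not entailed — Kai erased the book, not the bench; the bench belongs to the spotting event.
(c) Not entailed — 'awkwardly' adds information not in the original event.
(d) Not entailed — the book is the patient, not an instrument — Kai used a whisk.
(e) Not entailed — the narrative places the spotting before the writing, not after.
(f) Entailed — the original entails any weakening of itself; this just drops 'reluctantly', 'during the storm'.

(a), (f)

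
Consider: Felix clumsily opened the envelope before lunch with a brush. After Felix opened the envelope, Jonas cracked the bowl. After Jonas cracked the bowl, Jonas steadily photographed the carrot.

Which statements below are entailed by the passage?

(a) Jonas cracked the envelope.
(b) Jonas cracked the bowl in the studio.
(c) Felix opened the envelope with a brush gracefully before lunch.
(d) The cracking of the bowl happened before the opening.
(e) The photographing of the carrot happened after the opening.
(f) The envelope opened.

(e), (f)

(a) Not entailed — Jonas cracked the bowl, not the envelope; the envelope belongs to the opening event.
(b) Not entailed — 'in the studio' adds information not in the original event.
(c) Not entailed — 'gracefully' adds a manner not in (and inconsistent with) the original.
(d) Not entailed — the narrative places the opening before the cracking, not after.
(e) Entailed — the narrative places the opening before the photographing.
(f) Entailed — 'Felix opened the envelope' is causative; it entails the inchoative 'the envelope opened'.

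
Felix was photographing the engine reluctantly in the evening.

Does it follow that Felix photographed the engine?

no

'was photographing' is progressive; for an accomplishment like 'photograph the engine', it doesn't entail completion.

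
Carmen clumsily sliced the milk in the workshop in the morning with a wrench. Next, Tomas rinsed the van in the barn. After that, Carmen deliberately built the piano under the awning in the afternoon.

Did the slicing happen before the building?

yes

The narrative orders the slicing before the building.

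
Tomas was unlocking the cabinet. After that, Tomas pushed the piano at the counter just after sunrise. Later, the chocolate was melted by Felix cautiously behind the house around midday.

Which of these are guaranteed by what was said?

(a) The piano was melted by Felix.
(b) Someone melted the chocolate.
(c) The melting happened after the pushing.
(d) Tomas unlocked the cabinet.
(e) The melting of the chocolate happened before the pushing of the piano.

(b), (c)

(a) Not entailed — Felix melted the chocolate, not the piano; the piano belongs to the pushing event.
(b) Entailed — the original entails any weakening of itself; this just drops 'cautiously', 'behind the house', 'around midday' and generalizes the agent.
(c) Entailed — the narrative places the pushing before the melting.
(d) Not entailed — 'was unlocking' is progressive on an accomplishment; it does not entail the completed 'unlocked'.
(e) Not entailed — the narrative places the pushing before the melting, not after.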